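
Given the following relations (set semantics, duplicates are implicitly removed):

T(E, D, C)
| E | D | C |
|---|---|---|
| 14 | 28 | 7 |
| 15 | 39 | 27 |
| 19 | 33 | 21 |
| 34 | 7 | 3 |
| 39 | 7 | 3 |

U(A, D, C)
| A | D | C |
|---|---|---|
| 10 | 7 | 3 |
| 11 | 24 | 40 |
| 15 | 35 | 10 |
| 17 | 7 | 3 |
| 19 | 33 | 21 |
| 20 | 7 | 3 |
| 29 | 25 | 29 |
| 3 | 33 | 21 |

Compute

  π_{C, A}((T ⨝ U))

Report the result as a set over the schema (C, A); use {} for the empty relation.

{(21, 19), (21, 3), (3, 10), (3, 17), (3, 20)}

Joining T and U on D, C yields {(19, 33, 21, 19), (19, 33, 21, 3), (34, 7, 3, 10), (34, 7, 3, 17), (34, 7, 3, 20), (39, 7, 3, 10), (39, 7, 3, 17), (39, 7, 3, 20)}.
π_{C, A} gives {(21, 19), (21, 3), (3, 10), (3, 17), (3, 20)} (3 duplicate(s) eliminated).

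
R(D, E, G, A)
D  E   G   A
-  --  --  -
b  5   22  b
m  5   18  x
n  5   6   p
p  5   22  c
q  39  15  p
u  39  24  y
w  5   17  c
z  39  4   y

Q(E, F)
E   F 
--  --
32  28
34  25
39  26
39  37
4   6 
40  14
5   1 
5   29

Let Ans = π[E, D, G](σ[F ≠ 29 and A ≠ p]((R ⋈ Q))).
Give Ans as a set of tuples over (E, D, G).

{(39, u, 24), (39, z, 4), (5, b, 22), (5, m, 18), (5, p, 22), (5, w, 17)}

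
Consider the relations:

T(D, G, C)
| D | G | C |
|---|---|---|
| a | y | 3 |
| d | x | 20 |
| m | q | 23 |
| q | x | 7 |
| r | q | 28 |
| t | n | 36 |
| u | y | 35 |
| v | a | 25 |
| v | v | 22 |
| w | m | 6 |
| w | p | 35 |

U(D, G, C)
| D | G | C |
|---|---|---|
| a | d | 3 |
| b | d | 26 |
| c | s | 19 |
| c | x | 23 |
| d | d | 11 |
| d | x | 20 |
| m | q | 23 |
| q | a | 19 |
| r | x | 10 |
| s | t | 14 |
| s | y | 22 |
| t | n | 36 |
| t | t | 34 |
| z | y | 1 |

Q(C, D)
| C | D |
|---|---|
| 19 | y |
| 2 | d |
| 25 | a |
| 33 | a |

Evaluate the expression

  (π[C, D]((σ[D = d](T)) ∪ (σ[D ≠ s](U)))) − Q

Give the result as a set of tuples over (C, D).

{(1, z), (10, r), (11, d), (19, c), (19, q), (20, d), (23, c), (23, m), (26, b), (3, a), (34, t), (36, t)}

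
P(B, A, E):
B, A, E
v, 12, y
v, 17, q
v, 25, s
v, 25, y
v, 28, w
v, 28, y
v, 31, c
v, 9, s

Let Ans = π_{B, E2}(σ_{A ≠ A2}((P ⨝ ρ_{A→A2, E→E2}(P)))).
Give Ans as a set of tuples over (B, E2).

ρ[A→A2, E→E2]: schema becomes (B, A2, E2); tuples unchanged.
Natural join on B: {(v, 12, y, 12, y), (v, 12, y, 17, q), (v, 12, y, 25, s), (v, 12, y, 25, y), (v, 12, y, 28, w), (v, 12, y, 28, y), (v, 12, y, 31, c), (v, 12, y, 9, s), (v, 17, q, 12, y), (v, 17, q, 17, q), (v, 17, q, 25, s), (v, 17, q, 25, y), (v, 17, q, 28, w), (v, 17, q, 28, y), (v, 17, q, 31, c), (v, 17, q, 9, s), (v, 25, s, 12, y), (v, 25, s, 17, q), (v, 25, s, 25, s), (v, 25, s, 25, y), (v, 25, s, 28, w), (v, 25, s, 28, y), (v, 25, s, 31, c), (v, 25, s, 9, s), (v, 25, y, 12, y), (v, 25, y, 17, q), (v, 25, y, 25, s), (v, 25, y, 25, y), (v, 25, y, 28, w), (v, 25, y, 28, y), (v, 25, y, 31, c), (v, 25, y, 9, s), (v, 28, w, 12, y), (v, 28, w, 17, q), (v, 28, w, 25, s), (v, 28, w, 25, y), (v, 28, w, 28, w), (v, 28, w, 28, y), (v, 28, w, 31, c), (v, 28, w, 9, s), (v, 28, y, 12, y), (v, 28, y, 17, q), (v, 28, y, 25, s), (v, 28, y, 25, y), (v, 28, y, 28, w), (v, 28, y, 28, y), (v, 28, y, 31, c), (v, 28, y, 9, s), (v, 31, c, 12, y), (v, 31, c, 17, q), (v, 31, c, 25, s), (v, 31, c, 25, y), (v, 31, c, 28, w), (v, 31, c, 28, y), (v, 31, c, 31, c), (v, 31, c, 9, s), (v, 9, s, 12, y), (v, 9, s, 17, q), (v, 9, s, 25, s), (v, 9, s, 25, y), (v, 9, s, 28, w), (v, 9, s, 28, y), (v, 9, s, 31, c), (v, 9, s, 9, s)}
Selection A ≠ A2: {(v, 12, y, 17, q), (v, 12, y, 25, s), (v, 12, y, 25, y), (v, 12, y, 28, w), (v, 12, y, 28, y), (v, 12, y, 31, c), (v, 12, y, 9, s), (v, 17, q, 12, y), (v, 17, q, 25, s), (v, 17, q, 25, y), (v, 17, q, 28, w), (v, 17, q, 28, y), (v, 17, q, 31, c), (v, 17, q, 9, s), (v, 25, s, 12, y), (v, 25, s, 17, q), (v, 25, s, 28, w), (v, 25, s, 28, y), (v, 25, s, 31, c), (v, 25, s, 9, s), (v, 25, y, 12, y), (v, 25, y, 17, q), (v, 25, y, 28, w), (v, 25, y, 28, y), (v, 25, y, 31, c), (v, 25, y, 9, s), (v, 28, w, 12, y), (v, 28, w, 17, q), (v, 28, w, 25, s), (v, 28, w, 25, y), (v, 28, w, 31, c), (v, 28, w, 9, s), (v, 28, y, 12, y), (v, 28, y, 17, q), (v, 28, y, 25, s), (v, 28, y, 25, y), (v, 28, y, 31, c), (v, 28, y, 9, s), (v, 31, c, 12, y), (v, 31, c, 17, q), (v, 31, c, 25, s), (v, 31, c, 25, y), (v, 31, c, 28, w), (v, 31, c, 28, y), (v, 31, c, 9, s), (v, 9, s, 12, y), (v, 9, s, 17, q), (v, 9, s, 25, s), (v, 9, s, 25, y), (v, 9, s, 28, w), (v, 9, s, 28, y), (v, 9, s, 31, c)}
π[B, E2]: project onto (B, E2) (47 duplicate(s) eliminated) → {(v, c), (v, q), (v, s), (v, w), (v, y)}

{(v, c), (v, q), (v, s), (v, w), (v, y)}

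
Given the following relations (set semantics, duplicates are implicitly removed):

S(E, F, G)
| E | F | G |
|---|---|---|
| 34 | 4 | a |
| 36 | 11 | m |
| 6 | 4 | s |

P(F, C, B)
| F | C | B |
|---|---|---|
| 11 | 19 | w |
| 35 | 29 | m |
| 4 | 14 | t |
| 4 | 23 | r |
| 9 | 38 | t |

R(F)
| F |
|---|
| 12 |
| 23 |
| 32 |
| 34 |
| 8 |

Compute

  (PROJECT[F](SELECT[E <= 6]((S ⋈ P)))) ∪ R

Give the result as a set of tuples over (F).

Natural join on F: {(34, 4, a, 14, t), (34, 4, a, 23, r), (36, 11, m, 19, w), (6, 4, s, 14, t), (6, 4, s, 23, r)}
Filtering on E <= 6 leaves {(6, 4, s, 14, t), (6, 4, s, 23, r)}.
π_{F} gives {4} (1 duplicate(s) eliminated).
Set union of the two operands is {12, 23, 32, 34, 4, 8}.

{12, 23, 32, 34, 4, 8}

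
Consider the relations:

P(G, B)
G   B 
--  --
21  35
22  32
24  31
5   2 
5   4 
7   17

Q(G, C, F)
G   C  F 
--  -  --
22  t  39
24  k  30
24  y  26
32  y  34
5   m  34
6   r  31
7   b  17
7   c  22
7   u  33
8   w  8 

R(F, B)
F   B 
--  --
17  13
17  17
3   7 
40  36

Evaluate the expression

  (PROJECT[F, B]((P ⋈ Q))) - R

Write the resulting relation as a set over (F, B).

{(22, 17), (26, 31), (30, 31), (33, 17), (34, 2), (34, 4), (39, 32)}

P ⋈ Q (natural join on G): {(22, 32, t, 39), (24, 31, k, 30), (24, 31, y, 26), (5, 2, m, 34), (5, 4, m, 34), (7, 17, b, 17), (7, 17, c, 22), (7, 17, u, 33)}
Keep only column(s) F, B: {(17, 17), (22, 17), (26, 31), (30, 31), (33, 17), (34, 2), (34, 4), (39, 32)}
Difference: {(17, 17), (22, 17), (26, 31), (30, 31), (33, 17), (34, 2), (34, 4), (39, 32)} with {(17, 13), (17, 17), (3, 7), (40, 36)} → {(22, 17), (26, 31), (30, 31), (33, 17), (34, 2), (34, 4), (39, 32)}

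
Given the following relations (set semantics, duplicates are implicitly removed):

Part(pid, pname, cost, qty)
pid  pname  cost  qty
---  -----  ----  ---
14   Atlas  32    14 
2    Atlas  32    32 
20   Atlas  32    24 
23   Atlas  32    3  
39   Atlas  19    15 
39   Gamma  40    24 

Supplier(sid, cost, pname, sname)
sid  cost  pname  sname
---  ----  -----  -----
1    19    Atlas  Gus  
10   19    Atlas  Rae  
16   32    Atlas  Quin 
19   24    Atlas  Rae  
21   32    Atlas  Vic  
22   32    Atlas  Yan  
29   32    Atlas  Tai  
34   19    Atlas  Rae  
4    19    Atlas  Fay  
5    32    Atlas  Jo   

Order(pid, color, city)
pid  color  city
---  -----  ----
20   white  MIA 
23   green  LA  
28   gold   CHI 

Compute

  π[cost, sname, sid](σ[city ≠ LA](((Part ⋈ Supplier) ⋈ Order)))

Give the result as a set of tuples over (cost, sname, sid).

{(32, Jo, 5), (32, Quin, 16), (32, Tai, 29), (32, Vic, 21), (32, Yan, 22)}

Part ⋈ Supplier (natural join on pname, cost): {(14, Atlas, 32, 14, 16, Quin), (14, Atlas, 32, 14, 21, Vic), (14, Atlas, 32, 14, 22, Yan), (14, Atlas, 32, 14, 29, Tai), (14, Atlas, 32, 14, 5, Jo), (2, Atlas, 32, 32, 16, Quin), (2, Atlas, 32, 32, 21, Vic), (2, Atlas, 32, 32, 22, Yan), (2, Atlas, 32, 32, 29, Tai), (2, Atlas, 32, 32, 5, Jo), (20, Atlas, 32, 24, 16, Quin), (20, Atlas, 32, 24, 21, Vic), (20, Atlas, 32, 24, 22, Yan), (20, Atlas, 32, 24, 29, Tai), (20, Atlas, 32, 24, 5, Jo), (23, Atlas, 32, 3, 16, Quin), (23, Atlas, 32, 3, 21, Vic), (23, Atlas, 32, 3, 22, Yan), (23, Atlas, 32, 3, 29, Tai), (23, Atlas, 32, 3, 5, Jo), (39, Atlas, 19, 15, 1, Gus), (39, Atlas, 19, 15, 10, Rae), (39, Atlas, 19, 15, 34, Rae), (39, Atlas, 19, 15, 4, Fay)}
(Part ⋈ Supplier) ⋈ Order (natural join on pid): {(20, Atlas, 32, 24, 16, Quin, white, MIA), (20, Atlas, 32, 24, 21, Vic, white, MIA), (20, Atlas, 32, 24, 22, Yan, white, MIA), (20, Atlas, 32, 24, 29, Tai, white, MIA), (20, Atlas, 32, 24, 5, Jo, white, MIA), (23, Atlas, 32, 3, 16, Quin, green, LA), (23, Atlas, 32, 3, 21, Vic, green, LA), (23, Atlas, 32, 3, 22, Yan, green, LA), (23, Atlas, 32, 3, 29, Tai, green, LA), (23, Atlas, 32, 3, 5, Jo, green, LA)}
Apply σ_{city ≠ LA}; surviving tuples: {(20, Atlas, 32, 24, 16, Quin, white, MIA), (20, Atlas, 32, 24, 21, Vic, white, MIA), (20, Atlas, 32, 24, 22, Yan, white, MIA), (20, Atlas, 32, 24, 29, Tai, white, MIA), (20, Atlas, 32, 24, 5, Jo, white, MIA)}
π_{cost, sname, sid} gives {(32, Jo, 5), (32, Quin, 16), (32, Tai, 29), (32, Vic, 21), (32, Yan, 22)}.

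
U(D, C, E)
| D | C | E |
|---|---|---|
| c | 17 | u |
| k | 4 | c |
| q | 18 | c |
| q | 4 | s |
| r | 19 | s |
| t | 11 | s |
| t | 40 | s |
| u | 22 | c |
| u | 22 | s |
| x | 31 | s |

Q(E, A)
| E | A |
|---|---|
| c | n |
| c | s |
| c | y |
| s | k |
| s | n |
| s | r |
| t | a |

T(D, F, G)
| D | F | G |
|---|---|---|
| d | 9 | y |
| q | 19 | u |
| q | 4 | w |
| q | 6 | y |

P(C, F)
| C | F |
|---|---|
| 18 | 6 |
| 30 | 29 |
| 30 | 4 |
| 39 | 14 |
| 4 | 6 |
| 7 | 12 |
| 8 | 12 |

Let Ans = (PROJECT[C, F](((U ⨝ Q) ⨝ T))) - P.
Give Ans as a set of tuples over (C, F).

{(18, 19), (18, 4), (4, 19), (4, 4)}

Natural join on E: {(k, 4, c, n), (k, 4, c, s), (k, 4, c, y), (q, 18, c, n), (q, 18, c, s), (q, 18, c, y), (q, 4, s, k), (q, 4, s, n), (q, 4, s, r), (r, 19, s, k), (r, 19, s, n), (r, 19, s, r), (t, 11, s, k), (t, 11, s, n), (t, 11, s, r), (t, 40, s, k), (t, 40, s, n), (t, 40, s, r), (u, 22, c, n), (u, 22, c, s), (u, 22, c, y), (u, 22, s, k), (u, 22, s, n), (u, 22, s, r), (x, 31, s, k), (x, 31, s, n), (x, 31, s, r)}
Natural join on D: {(q, 18, c, n, 19, u), (q, 18, c, n, 4, w), (q, 18, c, n, 6, y), (q, 18, c, s, 19, u), (q, 18, c, s, 4, w), (q, 18, c, s, 6, y), (q, 18, c, y, 19, u), (q, 18, c, y, 4, w), (q, 18, c, y, 6, y), (q, 4, s, k, 19, u), (q, 4, s, k, 4, w), (q, 4, s, k, 6, y), (q, 4, s, n, 19, u), (q, 4, s, n, 4, w), (q, 4, s, n, 6, y), (q, 4, s, r, 19, u), (q, 4, s, r, 4, w), (q, 4, s, r, 6, y)}
π_{C, F} gives {(18, 19), (18, 4), (18, 6), (4, 19), (4, 4), (4, 6)} (12 duplicate(s) eliminated).
Taking the difference: {(18, 19), (18, 4), (4, 19), (4, 4)}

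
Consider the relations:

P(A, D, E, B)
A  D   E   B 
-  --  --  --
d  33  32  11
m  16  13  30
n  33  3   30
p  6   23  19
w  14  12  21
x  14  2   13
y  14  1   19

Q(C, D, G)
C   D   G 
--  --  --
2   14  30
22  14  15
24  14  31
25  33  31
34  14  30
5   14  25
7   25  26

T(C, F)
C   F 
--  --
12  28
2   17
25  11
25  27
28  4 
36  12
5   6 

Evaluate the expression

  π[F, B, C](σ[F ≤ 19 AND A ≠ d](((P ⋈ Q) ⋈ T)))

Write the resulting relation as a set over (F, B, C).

{(11, 30, 25), (17, 13, 2), (17, 19, 2), (17, 21, 2), (6, 13, 5), (6, 19, 5), (6, 21, 5)}

P ⋈ Q (natural join on D): {(d, 33, 32, 11, 25, 31), (n, 33, 3, 30, 25, 31), (w, 14, 12, 21, 2, 30), (w, 14, 12, 21, 22, 15), (w, 14, 12, 21, 24, 31), (w, 14, 12, 21, 34, 30), (w, 14, 12, 21, 5, 25), (x, 14, 2, 13, 2, 30), (x, 14, 2, 13, 22, 15), (x, 14, 2, 13, 24, 31), (x, 14, 2, 13, 34, 30), (x, 14, 2, 13, 5, 25), (y, 14, 1, 19, 2, 30), (y, 14, 1, 19, 22, 15), (y, 14, 1, 19, 24, 31), (y, 14, 1, 19, 34, 30), (y, 14, 1, 19, 5, 25)}
(P ⋈ Q) ⋈ T (natural join on C): {(d, 33, 32, 11, 25, 31, 11), (d, 33, 32, 11, 25, 31, 27), (n, 33, 3, 30, 25, 31, 11), (n, 33, 3, 30, 25, 31, 27), (w, 14, 12, 21, 2, 30, 17), (w, 14, 12, 21, 5, 25, 6), (x, 14, 2, 13, 2, 30, 17), (x, 14, 2, 13, 5, 25, 6), (y, 14, 1, 19, 2, 30, 17), (y, 14, 1, 19, 5, 25, 6)}
σ[F ≤ 19 AND A ≠ d]: keep tuples satisfying F ≤ 19 AND A ≠ d → {(n, 33, 3, 30, 25, 31, 11), (w, 14, 12, 21, 2, 30, 17), (w, 14, 12, 21, 5, 25, 6), (x, 14, 2, 13, 2, 30, 17), (x, 14, 2, 13, 5, 25, 6), (y, 14, 1, 19, 2, 30, 17), (y, 14, 1, 19, 5, 25, 6)}
π[F, B, C]: project onto (F, B, C) → {(11, 30, 25), (17, 13, 2), (17, 19, 2), (17, 21, 2), (6, 13, 5), (6, 19, 5), (6, 21, 5)}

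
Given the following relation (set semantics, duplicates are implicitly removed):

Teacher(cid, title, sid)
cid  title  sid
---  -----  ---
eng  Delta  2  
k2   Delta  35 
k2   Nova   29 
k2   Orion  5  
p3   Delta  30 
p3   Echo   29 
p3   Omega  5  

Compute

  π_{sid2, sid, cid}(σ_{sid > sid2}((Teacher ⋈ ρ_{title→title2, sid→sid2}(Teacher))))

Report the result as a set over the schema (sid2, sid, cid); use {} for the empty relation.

ρ[title→title2, sid→sid2]: schema becomes (cid, title2, sid2); tuples unchanged.
Joining Teacher and ρ_{title→title2, sid→sid2}(Teacher) on cid yields {(eng, Delta, 2, Delta, 2), (k2, Delta, 35, Delta, 35), (k2, Delta, 35, Nova, 29), (k2, Delta, 35, Orion, 5), (k2, Nova, 29, Delta, 35), (k2, Nova, 29, Nova, 29), (k2, Nova, 29, Orion, 5), (k2, Orion, 5, Delta, 35), (k2, Orion, 5, Nova, 29), (k2, Orion, 5, Orion, 5), (p3, Delta, 30, Delta, 30), (p3, Delta, 30, Echo, 29), (p3, Delta, 30, Omega, 5), (p3, Echo, 29, Delta, 30), (p3, Echo, 29, Echo, 29), (p3, Echo, 29, Omega, 5), (p3, Omega, 5, Delta, 30), (p3, Omega, 5, Echo, 29), (p3, Omega, 5, Omega, 5)}.
σ[sid > sid2]: keep tuples satisfying sid > sid2 → {(k2, Delta, 35, Nova, 29), (k2, Delta, 35, Orion, 5), (k2, Nova, 29, Orion, 5), (p3, Delta, 30, Echo, 29), (p3, Delta, 30, Omega, 5), (p3, Echo, 29, Omega, 5)}
π[sid2, sid, cid]: project onto (sid2, sid, cid) → {(29, 30, p3), (29, 35, k2), (5, 29, k2), (5, 29, p3), (5, 30, p3), (5, 35, k2)}

{(29, 30, p3), (29, 35, k2), (5, 29, k2), (5, 29, p3), (5, 30, p3), (5, 35, k2)}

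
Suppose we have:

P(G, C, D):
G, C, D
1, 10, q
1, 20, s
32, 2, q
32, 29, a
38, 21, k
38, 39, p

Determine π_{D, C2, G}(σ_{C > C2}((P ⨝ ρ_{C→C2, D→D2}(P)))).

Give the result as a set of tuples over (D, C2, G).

{(a, 2, 32), (p, 21, 38), (s, 10, 1)}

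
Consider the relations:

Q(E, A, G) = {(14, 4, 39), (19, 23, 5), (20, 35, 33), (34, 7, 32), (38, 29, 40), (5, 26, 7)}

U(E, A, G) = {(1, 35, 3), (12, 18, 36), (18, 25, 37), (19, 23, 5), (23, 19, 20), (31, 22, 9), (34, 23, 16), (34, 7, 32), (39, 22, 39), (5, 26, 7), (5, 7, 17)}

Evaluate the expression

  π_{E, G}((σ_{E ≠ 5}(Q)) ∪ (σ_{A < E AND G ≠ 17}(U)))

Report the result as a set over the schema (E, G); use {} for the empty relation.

σ[E ≠ 5]: keep tuples satisfying E ≠ 5 → {(14, 4, 39), (19, 23, 5), (20, 35, 33), (34, 7, 32), (38, 29, 40)}
σ[A < E AND G ≠ 17]: keep tuples satisfying A < E AND G ≠ 17 → {(23, 19, 20), (31, 22, 9), (34, 23, 16), (34, 7, 32), (39, 22, 39)}
Union: {(14, 4, 39), (19, 23, 5), (20, 35, 33), (34, 7, 32), (38, 29, 40)} with {(23, 19, 20), (31, 22, 9), (34, 23, 16), (34, 7, 32), (39, 22, 39)} → {(14, 4, 39), (19, 23, 5), (20, 35, 33), (23, 19, 20), (31, 22, 9), (34, 23, 16), (34, 7, 32), (38, 29, 40), (39, 22, 39)}
π[E, G]: project onto (E, G) → {(14, 39), (19, 5), (20, 33), (23, 20), (31, 9), (34, 16), (34, 32), (38, 40), (39, 39)}

{(14, 39), (19, 5), (20, 33), (23, 20), (31, 9), (34, 16), (34, 32), (38, 40), (39, 39)}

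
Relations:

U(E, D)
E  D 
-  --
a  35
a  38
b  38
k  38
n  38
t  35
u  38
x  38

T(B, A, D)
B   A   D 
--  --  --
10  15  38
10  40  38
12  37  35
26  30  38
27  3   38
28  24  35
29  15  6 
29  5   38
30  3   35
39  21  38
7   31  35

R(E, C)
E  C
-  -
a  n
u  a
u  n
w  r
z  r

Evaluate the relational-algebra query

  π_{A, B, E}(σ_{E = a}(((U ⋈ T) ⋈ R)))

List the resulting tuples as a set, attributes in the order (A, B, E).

{(15, 10, a), (21, 39, a), (24, 28, a), (3, 27, a), (3, 30, a), (30, 26, a), (31, 7, a), (37, 12, a), (40, 10, a), (5, 29, a)}

U ⋈ T (natural join on D): {(a, 35, 12, 37), (a, 35, 28, 24), (a, 35, 30, 3), (a, 35, 7, 31), (a, 38, 10, 15), (a, 38, 10, 40), (a, 38, 26, 30), (a, 38, 27, 3), (a, 38, 29, 5), (a, 38, 39, 21), (b, 38, 10, 15), (b, 38, 10, 40), (b, 38, 26, 30), (b, 38, 27, 3), (b, 38, 29, 5), (b, 38, 39, 21), (k, 38, 10, 15), (k, 38, 10, 40), (k, 38, 26, 30), (k, 38, 27, 3), (k, 38, 29, 5), (k, 38, 39, 21), (n, 38, 10, 15), (n, 38, 10, 40), (n, 38, 26, 30), (n, 38, 27, 3), (n, 38, 29, 5), (n, 38, 39, 21), (t, 35, 12, 37), (t, 35, 28, 24), (t, 35, 30, 3), (t, 35, 7, 31), (u, 38, 10, 15), (u, 38, 10, 40), (u, 38, 26, 30), (u, 38, 27, 3), (u, 38, 29, 5), (u, 38, 39, 21), (x, 38, 10, 15), (x, 38, 10, 40), (x, 38, 26, 30), (x, 38, 27, 3), (x, 38, 29, 5), (x, 38, 39, 21)}
(U ⋈ T) ⋈ R (natural join on E): {(a, 35, 12, 37, n), (a, 35, 28, 24, n), (a, 35, 30, 3, n), (a, 35, 7, 31, n), (a, 38, 10, 15, n), (a, 38, 10, 40, n), (a, 38, 26, 30, n), (a, 38, 27, 3, n), (a, 38, 29, 5, n), (a, 38, 39, 21, n), (u, 38, 10, 15, a), (u, 38, 10, 15, n), (u, 38, 10, 40, a), (u, 38, 10, 40, n), (u, 38, 26, 30, a), (u, 38, 26, 30, n), (u, 38, 27, 3, a), (u, 38, 27, 3, n), (u, 38, 29, 5, a), (u, 38, 29, 5, n), (u, 38, 39, 21, a), (u, 38, 39, 21, n)}
Apply σ_{E = a}; surviving tuples: {(a, 35, 12, 37, n), (a, 35, 28, 24, n), (a, 35, 30, 3, n), (a, 35, 7, 31, n), (a, 38, 10, 15, n), (a, 38, 10, 40, n), (a, 38, 26, 30, n), (a, 38, 27, 3, n), (a, 38, 29, 5, n), (a, 38, 39, 21, n)}
Projecting to A, B, E: {(15, 10, a), (21, 39, a), (24, 28, a), (3, 27, a), (3, 30, a), (30, 26, a), (31, 7, a), (37, 12, a), (40, 10, a), (5, 29, a)}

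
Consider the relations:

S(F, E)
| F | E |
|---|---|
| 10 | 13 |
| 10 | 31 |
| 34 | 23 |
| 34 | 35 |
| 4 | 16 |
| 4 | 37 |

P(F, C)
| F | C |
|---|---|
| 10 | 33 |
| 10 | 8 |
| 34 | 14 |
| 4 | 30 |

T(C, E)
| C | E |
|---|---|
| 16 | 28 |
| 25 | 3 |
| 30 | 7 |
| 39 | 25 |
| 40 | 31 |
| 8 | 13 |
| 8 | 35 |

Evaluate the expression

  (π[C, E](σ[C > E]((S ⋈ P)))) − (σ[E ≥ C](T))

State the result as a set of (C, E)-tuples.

{(30, 16), (33, 13), (33, 31)}

S ⋈ P (natural join on F): {(10, 13, 33), (10, 13, 8), (10, 31, 33), (10, 31, 8), (34, 23, 14), (34, 35, 14), (4, 16, 30), (4, 37, 30)}
Filtering on C > E leaves {(10, 13, 33), (10, 31, 33), (4, 16, 30)}.
Keep only column(s) C, E: {(30, 16), (33, 13), (33, 31)}
Filtering on E ≥ C leaves {(16, 28), (8, 13), (8, 35)}.
Taking the difference: {(30, 16), (33, 13), (33, 31)}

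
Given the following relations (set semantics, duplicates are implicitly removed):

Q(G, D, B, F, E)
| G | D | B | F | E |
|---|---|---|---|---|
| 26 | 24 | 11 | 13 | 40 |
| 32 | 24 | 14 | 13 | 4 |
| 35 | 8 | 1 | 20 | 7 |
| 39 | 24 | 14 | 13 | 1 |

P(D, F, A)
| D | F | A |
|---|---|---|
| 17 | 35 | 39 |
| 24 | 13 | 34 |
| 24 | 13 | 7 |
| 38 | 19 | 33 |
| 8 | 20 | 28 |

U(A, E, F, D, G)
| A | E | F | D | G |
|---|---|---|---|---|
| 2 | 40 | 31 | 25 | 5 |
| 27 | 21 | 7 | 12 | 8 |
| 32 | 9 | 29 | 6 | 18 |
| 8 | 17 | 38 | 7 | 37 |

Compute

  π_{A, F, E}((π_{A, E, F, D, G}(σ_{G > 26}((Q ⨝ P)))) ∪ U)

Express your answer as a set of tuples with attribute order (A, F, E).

{(2, 31, 40), (27, 7, 21), (28, 20, 7), (32, 29, 9), (34, 13, 1), (34, 13, 4), (7, 13, 1), (7, 13, 4), (8, 38, 17)}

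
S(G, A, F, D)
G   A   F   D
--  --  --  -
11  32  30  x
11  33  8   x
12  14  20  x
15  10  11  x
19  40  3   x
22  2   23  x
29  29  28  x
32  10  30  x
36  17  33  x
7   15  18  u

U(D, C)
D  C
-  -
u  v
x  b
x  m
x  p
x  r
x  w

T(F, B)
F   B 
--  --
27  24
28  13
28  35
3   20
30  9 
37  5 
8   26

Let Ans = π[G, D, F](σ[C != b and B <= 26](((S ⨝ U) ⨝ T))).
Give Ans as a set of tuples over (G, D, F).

Natural join on D: {(11, 32, 30, x, b), (11, 32, 30, x, m), (11, 32, 30, x, p), (11, 32, 30, x, r), (11, 32, 30, x, w), (11, 33, 8, x, b), (11, 33, 8, x, m), (11, 33, 8, x, p), (11, 33, 8, x, r), (11, 33, 8, x, w), (12, 14, 20, x, b), (12, 14, 20, x, m), (12, 14, 20, x, p), (12, 14, 20, x, r), (12, 14, 20, x, w), (15, 10, 11, x, b), (15, 10, 11, x, m), (15, 10, 11, x, p), (15, 10, 11, x, r), (15, 10, 11, x, w), (19, 40, 3, x, b), (19, 40, 3, x, m), (19, 40, 3, x, p), (19, 40, 3, x, r), (19, 40, 3, x, w), (22, 2, 23, x, b), (22, 2, 23, x, m), (22, 2, 23, x, p), (22, 2, 23, x, r), (22, 2, 23, x, w), (29, 29, 28, x, b), (29, 29, 28, x, m), (29, 29, 28, x, p), (29, 29, 28, x, r), (29, 29, 28, x, w), (32, 10, 30, x, b), (32, 10, 30, x, m), (32, 10, 30, x, p), (32, 10, 30, x, r), (32, 10, 30, x, w), (36, 17, 33, x, b), (36, 17, 33, x, m), (36, 17, 33, x, p), (36, 17, 33, x, r), (36, 17, 33, x, w), (7, 15, 18, u, v)}
Natural join on F: {(11, 32, 30, x, b, 9), (11, 32, 30, x, m, 9), (11, 32, 30, x, p, 9), (11, 32, 30, x, r, 9), (11, 32, 30, x, w, 9), (11, 33, 8, x, b, 26), (11, 33, 8, x, m, 26), (11, 33, 8, x, p, 26), (11, 33, 8, x, r, 26), (11, 33, 8, x, w, 26), (19, 40, 3, x, b, 20), (19, 40, 3, x, m, 20), (19, 40, 3, x, p, 20), (19, 40, 3, x, r, 20), (19, 40, 3, x, w, 20), (29, 29, 28, x, b, 13), (29, 29, 28, x, b, 35), (29, 29, 28, x, m, 13), (29, 29, 28, x, m, 35), (29, 29, 28, x, p, 13), (29, 29, 28, x, p, 35), (29, 29, 28, x, r, 13), (29, 29, 28, x, r, 35), (29, 29, 28, x, w, 13), (29, 29, 28, x, w, 35), (32, 10, 30, x, b, 9), (32, 10, 30, x, m, 9), (32, 10, 30, x, p, 9), (32, 10, 30, x, r, 9), (32, 10, 30, x, w, 9)}
σ[C != b and B <= 26]: keep tuples satisfying C != b and B <= 26 → {(11, 32, 30, x, m, 9), (11, 32, 30, x, p, 9), (11, 32, 30, x, r, 9), (11, 32, 30, x, w, 9), (11, 33, 8, x, m, 26), (11, 33, 8, x, p, 26), (11, 33, 8, x, r, 26), (11, 33, 8, x, w, 26), (19, 40, 3, x, m, 20), (19, 40, 3, x, p, 20), (19, 40, 3, x, r, 20), (19, 40, 3, x, w, 20), (29, 29, 28, x, m, 13), (29, 29, 28, x, p, 13), (29, 29, 28, x, r, 13), (29, 29, 28, x, w, 13), (32, 10, 30, x, m, 9), (32, 10, 30, x, p, 9), (32, 10, 30, x, r, 9), (32, 10, 30, x, w, 9)}
Keep only column(s) G, D, F (15 duplicate(s) eliminated): {(11, x, 30), (11, x, 8), (19, x, 3), (29, x, 28), (32, x, 30)}

{(11, x, 30), (11, x, 8), (19, x, 3), (29, x, 28), (32, x, 30)}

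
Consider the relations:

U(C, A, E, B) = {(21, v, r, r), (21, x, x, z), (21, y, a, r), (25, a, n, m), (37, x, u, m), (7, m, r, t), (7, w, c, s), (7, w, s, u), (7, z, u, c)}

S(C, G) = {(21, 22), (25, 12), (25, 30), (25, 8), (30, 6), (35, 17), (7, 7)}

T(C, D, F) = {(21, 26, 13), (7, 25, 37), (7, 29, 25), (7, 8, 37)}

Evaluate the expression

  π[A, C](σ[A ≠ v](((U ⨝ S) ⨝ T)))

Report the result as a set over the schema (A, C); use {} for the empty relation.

U ⋈ S (natural join on C): {(21, v, r, r, 22), (21, x, x, z, 22), (21, y, a, r, 22), (25, a, n, m, 12), (25, a, n, m, 30), (25, a, n, m, 8), (7, m, r, t, 7), (7, w, c, s, 7), (7, w, s, u, 7), (7, z, u, c, 7)}
(U ⨝ S) ⋈ T (natural join on C): {(21, v, r, r, 22, 26, 13), (21, x, x, z, 22, 26, 13), (21, y, a, r, 22, 26, 13), (7, m, r, t, 7, 25, 37), (7, m, r, t, 7, 29, 25), (7, m, r, t, 7, 8, 37), (7, w, c, s, 7, 25, 37), (7, w, c, s, 7, 29, 25), (7, w, c, s, 7, 8, 37), (7, w, s, u, 7, 25, 37), (7, w, s, u, 7, 29, 25), (7, w, s, u, 7, 8, 37), (7, z, u, c, 7, 25, 37), (7, z, u, c, 7, 29, 25), (7, z, u, c, 7, 8, 37)}
Filtering on A ≠ v leaves {(21, x, x, z, 22, 26, 13), (21, y, a, r, 22, 26, 13), (7, m, r, t, 7, 25, 37), (7, m, r, t, 7, 29, 25), (7, m, r, t, 7, 8, 37), (7, w, c, s, 7, 25, 37), (7, w, c, s, 7, 29, 25), (7, w, c, s, 7, 8, 37), (7, w, s, u, 7, 25, 37), (7, w, s, u, 7, 29, 25), (7, w, s, u, 7, 8, 37), (7, z, u, c, 7, 25, 37), (7, z, u, c, 7, 29, 25), (7, z, u, c, 7, 8, 37)}.
π[A, C]: project onto (A, C) (9 duplicate(s) eliminated) → {(m, 7), (w, 7), (x, 21), (y, 21), (z, 7)}

{(m, 7), (w, 7), (x, 21), (y, 21), (z, 7)}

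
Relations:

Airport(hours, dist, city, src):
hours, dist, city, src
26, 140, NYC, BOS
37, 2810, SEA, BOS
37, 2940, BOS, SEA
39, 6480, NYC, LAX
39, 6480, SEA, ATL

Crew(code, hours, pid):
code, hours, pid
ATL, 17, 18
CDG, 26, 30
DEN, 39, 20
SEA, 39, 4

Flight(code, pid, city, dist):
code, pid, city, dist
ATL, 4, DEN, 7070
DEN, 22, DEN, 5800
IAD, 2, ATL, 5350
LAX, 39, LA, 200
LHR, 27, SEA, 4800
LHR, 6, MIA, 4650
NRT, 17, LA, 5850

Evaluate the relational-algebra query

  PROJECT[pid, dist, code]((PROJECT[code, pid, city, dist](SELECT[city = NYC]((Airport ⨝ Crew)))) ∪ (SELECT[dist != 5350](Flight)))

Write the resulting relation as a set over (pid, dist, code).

{(17, 5850, NRT), (20, 6480, DEN), (22, 5800, DEN), (27, 4800, LHR), (30, 140, CDG), (39, 200, LAX), (4, 6480, SEA), (4, 7070, ATL), (6, 4650, LHR)}

Natural join on hours: {(26, 140, NYC, BOS, CDG, 30), (39, 6480, NYC, LAX, DEN, 20), (39, 6480, NYC, LAX, SEA, 4), (39, 6480, SEA, ATL, DEN, 20), (39, 6480, SEA, ATL, SEA, 4)}
Selection city = NYC: {(26, 140, NYC, BOS, CDG, 30), (39, 6480, NYC, LAX, DEN, 20), (39, 6480, NYC, LAX, SEA, 4)}
π[code, pid, city, dist]: project onto (code, pid, city, dist) → {(CDG, 30, NYC, 140), (DEN, 20, NYC, 6480), (SEA, 4, NYC, 6480)}
Selection dist != 5350: {(ATL, 4, DEN, 7070), (DEN, 22, DEN, 5800), (LAX, 39, LA, 200), (LHR, 27, SEA, 4800), (LHR, 6, MIA, 4650), (NRT, 17, LA, 5850)}
Set union of the two operands is {(ATL, 4, DEN, 7070), (CDG, 30, NYC, 140), (DEN, 20, NYC, 6480), (DEN, 22, DEN, 5800), (LAX, 39, LA, 200), (LHR, 27, SEA, 4800), (LHR, 6, MIA, 4650), (NRT, 17, LA, 5850), (SEA, 4, NYC, 6480)}.
π[pid, dist, code]: project onto (pid, dist, code) → {(17, 5850, NRT), (20, 6480, DEN), (22, 5800, DEN), (27, 4800, LHR), (30, 140, CDG), (39, 200, LAX), (4, 6480, SEA), (4, 7070, ATL), (6, 4650, LHR)}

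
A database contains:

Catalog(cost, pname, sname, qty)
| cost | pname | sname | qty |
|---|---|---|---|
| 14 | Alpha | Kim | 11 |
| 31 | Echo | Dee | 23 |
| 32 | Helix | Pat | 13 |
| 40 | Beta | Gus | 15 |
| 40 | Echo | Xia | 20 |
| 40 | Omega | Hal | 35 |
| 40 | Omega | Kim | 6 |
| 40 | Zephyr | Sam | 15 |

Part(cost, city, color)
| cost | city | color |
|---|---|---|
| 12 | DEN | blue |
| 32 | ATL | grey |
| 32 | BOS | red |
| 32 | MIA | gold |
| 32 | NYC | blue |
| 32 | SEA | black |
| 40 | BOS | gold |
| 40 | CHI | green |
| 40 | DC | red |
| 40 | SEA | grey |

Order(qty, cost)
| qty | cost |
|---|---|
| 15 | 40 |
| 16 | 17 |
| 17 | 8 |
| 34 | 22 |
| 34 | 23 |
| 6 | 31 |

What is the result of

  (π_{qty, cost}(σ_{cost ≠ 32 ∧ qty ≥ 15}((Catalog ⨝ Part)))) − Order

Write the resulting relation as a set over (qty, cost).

Joining Catalog and Part on cost yields {(32, Helix, Pat, 13, ATL, grey), (32, Helix, Pat, 13, BOS, red), (32, Helix, Pat, 13, MIA, gold), (32, Helix, Pat, 13, NYC, blue), (32, Helix, Pat, 13, SEA, black), (40, Beta, Gus, 15, BOS, gold), (40, Beta, Gus, 15, CHI, green), (40, Beta, Gus, 15, DC, red), (40, Beta, Gus, 15, SEA, grey), (40, Echo, Xia, 20, BOS, gold), (40, Echo, Xia, 20, CHI, green), (40, Echo, Xia, 20, DC, red), (40, Echo, Xia, 20, SEA, grey), (40, Omega, Hal, 35, BOS, gold), (40, Omega, Hal, 35, CHI, green), (40, Omega, Hal, 35, DC, red), (40, Omega, Hal, 35, SEA, grey), (40, Omega, Kim, 6, BOS, gold), (40, Omega, Kim, 6, CHI, green), (40, Omega, Kim, 6, DC, red), (40, Omega, Kim, 6, SEA, grey), (40, Zephyr, Sam, 15, BOS, gold), (40, Zephyr, Sam, 15, CHI, green), (40, Zephyr, Sam, 15, DC, red), (40, Zephyr, Sam, 15, SEA, grey)}.
σ[cost ≠ 32 ∧ qty ≥ 15]: keep tuples satisfying cost ≠ 32 ∧ qty ≥ 15 → {(40, Beta, Gus, 15, BOS, gold), (40, Beta, Gus, 15, CHI, green), (40, Beta, Gus, 15, DC, red), (40, Beta, Gus, 15, SEA, grey), (40, Echo, Xia, 20, BOS, gold), (40, Echo, Xia, 20, CHI, green), (40, Echo, Xia, 20, DC, red), (40, Echo, Xia, 20, SEA, grey), (40, Omega, Hal, 35, BOS, gold), (40, Omega, Hal, 35, CHI, green), (40, Omega, Hal, 35, DC, red), (40, Omega, Hal, 35, SEA, grey), (40, Zephyr, Sam, 15, BOS, gold), (40, Zephyr, Sam, 15, CHI, green), (40, Zephyr, Sam, 15, DC, red), (40, Zephyr, Sam, 15, SEA, grey)}
π[qty, cost]: project onto (qty, cost) (13 duplicate(s) eliminated) → {(15, 40), (20, 40), (35, 40)}
Difference: {(15, 40), (20, 40), (35, 40)} with {(15, 40), (16, 17), (17, 8), (34, 22), (34, 23), (6, 31)} → {(20, 40), (35, 40)}

{(20, 40), (35, 40)}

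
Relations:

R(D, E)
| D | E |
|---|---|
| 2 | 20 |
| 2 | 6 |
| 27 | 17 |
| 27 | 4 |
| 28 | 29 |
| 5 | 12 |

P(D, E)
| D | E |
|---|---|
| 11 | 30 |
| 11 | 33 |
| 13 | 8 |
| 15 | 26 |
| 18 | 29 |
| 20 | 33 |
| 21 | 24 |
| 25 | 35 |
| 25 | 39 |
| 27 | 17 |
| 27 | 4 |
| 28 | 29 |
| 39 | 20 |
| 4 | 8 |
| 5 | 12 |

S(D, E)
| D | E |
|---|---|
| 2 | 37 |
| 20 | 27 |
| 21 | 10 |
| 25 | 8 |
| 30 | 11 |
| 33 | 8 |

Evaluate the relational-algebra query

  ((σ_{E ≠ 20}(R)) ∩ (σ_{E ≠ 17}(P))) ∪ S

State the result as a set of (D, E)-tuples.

Filtering on E ≠ 20 leaves {(2, 6), (27, 17), (27, 4), (28, 29), (5, 12)}.
Filtering on E ≠ 17 leaves {(11, 30), (11, 33), (13, 8), (15, 26), (18, 29), (20, 33), (21, 24), (25, 35), (25, 39), (27, 4), (28, 29), (39, 20), (4, 8), (5, 12)}.
Taking the intersection: {(27, 4), (28, 29), (5, 12)}
Taking the union: {(2, 37), (20, 27), (21, 10), (25, 8), (27, 4), (28, 29), (30, 11), (33, 8), (5, 12)}

{(2, 37), (20, 27), (21, 10), (25, 8), (27, 4), (28, 29), (30, 11), (33, 8), (5, 12)}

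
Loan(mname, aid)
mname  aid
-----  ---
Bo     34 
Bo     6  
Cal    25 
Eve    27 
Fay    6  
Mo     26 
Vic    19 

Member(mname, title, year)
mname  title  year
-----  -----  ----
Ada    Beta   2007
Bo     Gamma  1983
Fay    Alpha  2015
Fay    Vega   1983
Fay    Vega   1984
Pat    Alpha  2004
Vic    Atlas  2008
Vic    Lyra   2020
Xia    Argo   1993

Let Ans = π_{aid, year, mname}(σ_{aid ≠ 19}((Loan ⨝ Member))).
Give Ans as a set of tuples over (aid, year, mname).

{(34, 1983, Bo), (6, 1983, Bo), (6, 1983, Fay), (6, 1984, Fay), (6, 2015, Fay)}

Natural join on mname: {(Bo, 34, Gamma, 1983), (Bo, 6, Gamma, 1983), (Fay, 6, Alpha, 2015), (Fay, 6, Vega, 1983), (Fay, 6, Vega, 1984), (Vic, 19, Atlas, 2008), (Vic, 19, Lyra, 2020)}
Apply σ_{aid ≠ 19}; surviving tuples: {(Bo, 34, Gamma, 1983), (Bo, 6, Gamma, 1983), (Fay, 6, Alpha, 2015), (Fay, 6, Vega, 1983), (Fay, 6, Vega, 1984)}
Projecting to aid, year, mname: {(34, 1983, Bo), (6, 1983, Bo), (6, 1983, Fay), (6, 1984, Fay), (6, 2015, Fay)}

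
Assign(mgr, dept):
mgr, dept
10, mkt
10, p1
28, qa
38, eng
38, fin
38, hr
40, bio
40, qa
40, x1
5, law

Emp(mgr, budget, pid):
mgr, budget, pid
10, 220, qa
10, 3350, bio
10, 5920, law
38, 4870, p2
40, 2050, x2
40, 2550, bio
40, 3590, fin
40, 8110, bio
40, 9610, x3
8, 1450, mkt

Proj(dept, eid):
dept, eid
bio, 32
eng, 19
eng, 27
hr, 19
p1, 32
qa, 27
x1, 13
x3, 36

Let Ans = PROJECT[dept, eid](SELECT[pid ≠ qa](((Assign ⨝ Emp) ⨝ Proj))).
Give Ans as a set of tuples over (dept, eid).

{(bio, 32), (eng, 19), (eng, 27), (hr, 19), (p1, 32), (qa, 27), (x1, 13)}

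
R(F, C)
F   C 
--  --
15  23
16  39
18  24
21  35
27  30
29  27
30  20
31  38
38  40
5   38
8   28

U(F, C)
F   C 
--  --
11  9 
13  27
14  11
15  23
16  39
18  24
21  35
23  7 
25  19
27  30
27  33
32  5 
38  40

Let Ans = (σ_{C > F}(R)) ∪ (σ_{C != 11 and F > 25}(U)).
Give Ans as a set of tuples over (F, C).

{(15, 23), (16, 39), (18, 24), (21, 35), (27, 30), (27, 33), (31, 38), (32, 5), (38, 40), (5, 38), (8, 28)}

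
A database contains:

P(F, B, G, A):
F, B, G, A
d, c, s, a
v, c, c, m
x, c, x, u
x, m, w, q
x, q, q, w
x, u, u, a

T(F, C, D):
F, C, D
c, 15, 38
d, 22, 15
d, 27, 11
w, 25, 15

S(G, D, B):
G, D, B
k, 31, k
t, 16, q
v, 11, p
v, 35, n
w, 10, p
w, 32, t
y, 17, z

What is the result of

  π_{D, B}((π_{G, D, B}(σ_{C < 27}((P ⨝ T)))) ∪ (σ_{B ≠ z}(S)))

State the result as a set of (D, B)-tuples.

Natural join on F: {(d, c, s, a, 22, 15), (d, c, s, a, 27, 11)}
Apply σ_{C < 27}; surviving tuples: {(d, c, s, a, 22, 15)}
Keep only column(s) G, D, B: {(s, 15, c)}
Apply σ_{B ≠ z}; surviving tuples: {(k, 31, k), (t, 16, q), (v, 11, p), (v, 35, n), (w, 10, p), (w, 32, t)}
Set union of the two operands is {(k, 31, k), (s, 15, c), (t, 16, q), (v, 11, p), (v, 35, n), (w, 10, p), (w, 32, t)}.
Keep only column(s) D, B: {(10, p), (11, p), (15, c), (16, q), (31, k), (32, t), (35, n)}

{(10, p), (11, p), (15, c), (16, q), (31, k), (32, t), (35, n)}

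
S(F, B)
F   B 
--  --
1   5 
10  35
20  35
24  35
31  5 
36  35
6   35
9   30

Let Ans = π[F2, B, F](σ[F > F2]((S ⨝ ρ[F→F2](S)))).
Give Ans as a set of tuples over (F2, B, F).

ρ[F→F2]: schema becomes (F2, B); tuples unchanged.
Joining S and ρ[F→F2](S) on B yields {(1, 5, 1), (1, 5, 31), (10, 35, 10), (10, 35, 20), (10, 35, 24), (10, 35, 36), (10, 35, 6), (20, 35, 10), (20, 35, 20), (20, 35, 24), (20, 35, 36), (20, 35, 6), (24, 35, 10), (24, 35, 20), (24, 35, 24), (24, 35, 36), (24, 35, 6), (31, 5, 1), (31, 5, 31), (36, 35, 10), (36, 35, 20), (36, 35, 24), (36, 35, 36), (36, 35, 6), (6, 35, 10), (6, 35, 20), (6, 35, 24), (6, 35, 36), (6, 35, 6), (9, 30, 9)}.
Selection F > F2: {(10, 35, 6), (20, 35, 10), (20, 35, 6), (24, 35, 10), (24, 35, 20), (24, 35, 6), (31, 5, 1), (36, 35, 10), (36, 35, 20), (36, 35, 24), (36, 35, 6)}
Projecting to F2, B, F: {(1, 5, 31), (10, 35, 20), (10, 35, 24), (10, 35, 36), (20, 35, 24), (20, 35, 36), (24, 35, 36), (6, 35, 10), (6, 35, 20), (6, 35, 24), (6, 35, 36)}

{(1, 5, 31), (10, 35, 20), (10, 35, 24), (10, 35, 36), (20, 35, 24), (20, 35, 36), (24, 35, 36), (6, 35, 10), (6, 35, 20), (6, 35, 24), (6, 35, 36)}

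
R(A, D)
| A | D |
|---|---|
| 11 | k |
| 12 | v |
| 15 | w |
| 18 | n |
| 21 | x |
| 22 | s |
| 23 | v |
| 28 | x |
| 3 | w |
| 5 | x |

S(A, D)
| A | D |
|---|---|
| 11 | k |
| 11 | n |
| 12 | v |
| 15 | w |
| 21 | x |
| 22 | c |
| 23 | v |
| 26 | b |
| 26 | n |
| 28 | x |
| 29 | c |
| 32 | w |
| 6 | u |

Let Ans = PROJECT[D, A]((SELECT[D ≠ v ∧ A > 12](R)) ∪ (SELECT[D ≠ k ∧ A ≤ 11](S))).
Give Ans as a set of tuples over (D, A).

Apply σ_{D ≠ v ∧ A > 12}; surviving tuples: {(15, w), (18, n), (21, x), (22, s), (28, x)}
Apply σ_{D ≠ k ∧ A ≤ 11}; surviving tuples: {(11, n), (6, u)}
Taking the union: {(11, n), (15, w), (18, n), (21, x), (22, s), (28, x), (6, u)}
π_{D, A} gives {(n, 11), (n, 18), (s, 22), (u, 6), (w, 15), (x, 21), (x, 28)}.

{(n, 11), (n, 18), (s, 22), (u, 6), (w, 15), (x, 21), (x, 28)}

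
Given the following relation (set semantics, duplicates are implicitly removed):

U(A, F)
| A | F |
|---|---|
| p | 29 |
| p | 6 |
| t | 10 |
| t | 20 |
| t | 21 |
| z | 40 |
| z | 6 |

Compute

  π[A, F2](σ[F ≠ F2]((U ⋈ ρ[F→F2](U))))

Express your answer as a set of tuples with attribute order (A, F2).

{(p, 29), (p, 6), (t, 10), (t, 20), (t, 21), (z, 40), (z, 6)}

ρ[F→F2]: schema becomes (A, F2); tuples unchanged.
U ⋈ ρ[F→F2](U) (natural join on A): {(p, 29, 29), (p, 29, 6), (p, 6, 29), (p, 6, 6), (t, 10, 10), (t, 10, 20), (t, 10, 21), (t, 20, 10), (t, 20, 20), (t, 20, 21), (t, 21, 10), (t, 21, 20), (t, 21, 21), (z, 40, 40), (z, 40, 6), (z, 6, 40), (z, 6, 6)}
Filtering on F ≠ F2 leaves {(p, 29, 6), (p, 6, 29), (t, 10, 20), (t, 10, 21), (t, 20, 10), (t, 20, 21), (t, 21, 10), (t, 21, 20), (z, 40, 6), (z, 6, 40)}.
Keep only column(s) A, F2 (3 duplicate(s) eliminated): {(p, 29), (p, 6), (t, 10), (t, 20), (t, 21), (z, 40), (z, 6)}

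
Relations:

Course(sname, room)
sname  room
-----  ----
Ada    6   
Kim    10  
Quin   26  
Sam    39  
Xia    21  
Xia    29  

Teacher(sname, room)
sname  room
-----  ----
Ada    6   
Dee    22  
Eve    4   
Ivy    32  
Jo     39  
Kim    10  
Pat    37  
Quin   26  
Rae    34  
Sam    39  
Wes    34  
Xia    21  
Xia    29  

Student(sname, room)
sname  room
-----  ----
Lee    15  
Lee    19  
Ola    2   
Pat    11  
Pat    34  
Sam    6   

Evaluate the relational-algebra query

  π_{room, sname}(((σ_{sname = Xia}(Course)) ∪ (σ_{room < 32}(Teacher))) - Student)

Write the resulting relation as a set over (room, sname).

{(10, Kim), (21, Xia), (22, Dee), (26, Quin), (29, Xia), (4, Eve), (6, Ada)}

Filtering on sname = Xia leaves {(Xia, 21), (Xia, 29)}.
Filtering on room < 32 leaves {(Ada, 6), (Dee, 22), (Eve, 4), (Kim, 10), (Quin, 26), (Xia, 21), (Xia, 29)}.
Set union of the two operands is {(Ada, 6), (Dee, 22), (Eve, 4), (Kim, 10), (Quin, 26), (Xia, 21), (Xia, 29)}.
Set difference of the two operands is {(Ada, 6), (Dee, 22), (Eve, 4), (Kim, 10), (Quin, 26), (Xia, 21), (Xia, 29)}.
Projecting to room, sname: {(10, Kim), (21, Xia), (22, Dee), (26, Quin), (29, Xia), (4, Eve), (6, Ada)}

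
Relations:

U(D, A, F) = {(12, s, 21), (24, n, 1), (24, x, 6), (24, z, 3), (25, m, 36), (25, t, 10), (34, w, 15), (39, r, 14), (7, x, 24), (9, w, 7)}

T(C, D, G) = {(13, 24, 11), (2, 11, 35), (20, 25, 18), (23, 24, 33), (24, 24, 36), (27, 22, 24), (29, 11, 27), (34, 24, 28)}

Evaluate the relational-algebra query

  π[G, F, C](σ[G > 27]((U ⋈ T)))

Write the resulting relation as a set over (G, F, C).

{(28, 1, 34), (28, 3, 34), (28, 6, 34), (33, 1, 23), (33, 3, 23), (33, 6, 23), (36, 1, 24), (36, 3, 24), (36, 6, 24)}

Joining U and T on D yields {(24, n, 1, 13, 11), (24, n, 1, 23, 33), (24, n, 1, 24, 36), (24, n, 1, 34, 28), (24, x, 6, 13, 11), (24, x, 6, 23, 33), (24, x, 6, 24, 36), (24, x, 6, 34, 28), (24, z, 3, 13, 11), (24, z, 3, 23, 33), (24, z, 3, 24, 36), (24, z, 3, 34, 28), (25, m, 36, 20, 18), (25, t, 10, 20, 18)}.
Selection G > 27: {(24, n, 1, 23, 33), (24, n, 1, 24, 36), (24, n, 1, 34, 28), (24, x, 6, 23, 33), (24, x, 6, 24, 36), (24, x, 6, 34, 28), (24, z, 3, 23, 33), (24, z, 3, 24, 36), (24, z, 3, 34, 28)}
Projecting to G, F, C: {(28, 1, 34), (28, 3, 34), (28, 6, 34), (33, 1, 23), (33, 3, 23), (33, 6, 23), (36, 1, 24), (36, 3, 24), (36, 6, 24)}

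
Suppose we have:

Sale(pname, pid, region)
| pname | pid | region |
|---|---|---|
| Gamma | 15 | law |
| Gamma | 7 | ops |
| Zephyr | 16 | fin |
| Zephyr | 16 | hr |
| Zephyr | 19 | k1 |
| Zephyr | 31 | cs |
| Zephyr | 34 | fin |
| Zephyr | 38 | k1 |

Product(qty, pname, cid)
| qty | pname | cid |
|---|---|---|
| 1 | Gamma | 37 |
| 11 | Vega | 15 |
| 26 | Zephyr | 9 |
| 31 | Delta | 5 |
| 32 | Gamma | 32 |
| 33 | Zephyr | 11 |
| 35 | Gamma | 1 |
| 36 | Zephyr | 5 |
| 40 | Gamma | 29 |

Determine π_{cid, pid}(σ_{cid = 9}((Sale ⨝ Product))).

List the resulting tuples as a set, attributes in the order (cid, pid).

{(9, 16), (9, 19), (9, 31), (9, 34), (9, 38)}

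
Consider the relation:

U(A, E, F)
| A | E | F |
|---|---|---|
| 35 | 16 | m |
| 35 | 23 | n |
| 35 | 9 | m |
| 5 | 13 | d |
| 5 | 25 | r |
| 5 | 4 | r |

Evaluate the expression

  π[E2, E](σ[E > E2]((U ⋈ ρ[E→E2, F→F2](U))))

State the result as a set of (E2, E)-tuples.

{(13, 25), (16, 23), (4, 13), (4, 25), (9, 16), (9, 23)}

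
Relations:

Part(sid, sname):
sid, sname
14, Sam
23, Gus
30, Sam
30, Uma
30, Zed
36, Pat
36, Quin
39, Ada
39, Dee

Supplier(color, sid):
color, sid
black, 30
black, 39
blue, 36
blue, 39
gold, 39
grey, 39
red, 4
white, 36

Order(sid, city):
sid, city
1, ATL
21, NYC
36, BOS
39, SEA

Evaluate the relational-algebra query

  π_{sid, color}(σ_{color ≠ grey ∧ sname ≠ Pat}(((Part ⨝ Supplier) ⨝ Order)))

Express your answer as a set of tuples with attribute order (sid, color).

{(36, blue), (36, white), (39, black), (39, blue), (39, gold)}

Joining Part and Supplier on sid yields {(30, Sam, black), (30, Uma, black), (30, Zed, black), (36, Pat, blue), (36, Pat, white), (36, Quin, blue), (36, Quin, white), (39, Ada, black), (39, Ada, blue), (39, Ada, gold), (39, Ada, grey), (39, Dee, black), (39, Dee, blue), (39, Dee, gold), (39, Dee, grey)}.
Joining (Part ⨝ Supplier) and Order on sid yields {(36, Pat, blue, BOS), (36, Pat, white, BOS), (36, Quin, blue, BOS), (36, Quin, white, BOS), (39, Ada, black, SEA), (39, Ada, blue, SEA), (39, Ada, gold, SEA), (39, Ada, grey, SEA), (39, Dee, black, SEA), (39, Dee, blue, SEA), (39, Dee, gold, SEA), (39, Dee, grey, SEA)}.
Filtering on color ≠ grey ∧ sname ≠ Pat leaves {(36, Quin, blue, BOS), (36, Quin, white, BOS), (39, Ada, black, SEA), (39, Ada, blue, SEA), (39, Ada, gold, SEA), (39, Dee, black, SEA), (39, Dee, blue, SEA), (39, Dee, gold, SEA)}.
π_{sid, color} gives {(36, blue), (36, white), (39, black), (39, blue), (39, gold)} (3 duplicate(s) eliminated).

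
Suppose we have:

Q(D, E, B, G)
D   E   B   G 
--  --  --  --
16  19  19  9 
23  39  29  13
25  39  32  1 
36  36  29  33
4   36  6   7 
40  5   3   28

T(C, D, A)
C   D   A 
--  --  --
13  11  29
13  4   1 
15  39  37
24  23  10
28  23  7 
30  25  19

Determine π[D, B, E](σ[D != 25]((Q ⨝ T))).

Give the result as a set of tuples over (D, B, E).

Natural join on D: {(23, 39, 29, 13, 24, 10), (23, 39, 29, 13, 28, 7), (25, 39, 32, 1, 30, 19), (4, 36, 6, 7, 13, 1)}
Filtering on D != 25 leaves {(23, 39, 29, 13, 24, 10), (23, 39, 29, 13, 28, 7), (4, 36, 6, 7, 13, 1)}.
Projecting to D, B, E (1 duplicate(s) eliminated): {(23, 29, 39), (4, 6, 36)}

{(23, 29, 39), (4, 6, 36)}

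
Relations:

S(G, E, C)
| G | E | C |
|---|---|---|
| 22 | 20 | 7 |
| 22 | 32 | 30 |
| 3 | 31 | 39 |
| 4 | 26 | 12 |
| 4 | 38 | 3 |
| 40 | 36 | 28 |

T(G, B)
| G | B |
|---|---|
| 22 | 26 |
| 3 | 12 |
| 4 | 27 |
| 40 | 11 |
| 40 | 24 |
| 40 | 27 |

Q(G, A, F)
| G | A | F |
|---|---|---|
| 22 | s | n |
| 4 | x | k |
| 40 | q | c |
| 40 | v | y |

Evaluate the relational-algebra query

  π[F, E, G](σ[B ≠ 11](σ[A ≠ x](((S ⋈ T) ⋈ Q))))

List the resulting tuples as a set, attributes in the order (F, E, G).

{(c, 36, 40), (n, 20, 22), (n, 32, 22), (y, 36, 40)}

Joining S and T on G yields {(22, 20, 7, 26), (22, 32, 30, 26), (3, 31, 39, 12), (4, 26, 12, 27), (4, 38, 3, 27), (40, 36, 28, 11), (40, 36, 28, 24), (40, 36, 28, 27)}.
Joining (S ⋈ T) and Q on G yields {(22, 20, 7, 26, s, n), (22, 32, 30, 26, s, n), (4, 26, 12, 27, x, k), (4, 38, 3, 27, x, k), (40, 36, 28, 11, q, c), (40, 36, 28, 11, v, y), (40, 36, 28, 24, q, c), (40, 36, 28, 24, v, y), (40, 36, 28, 27, q, c), (40, 36, 28, 27, v, y)}.
Selection A ≠ x: {(22, 20, 7, 26, s, n), (22, 32, 30, 26, s, n), (40, 36, 28, 11, q, c), (40, 36, 28, 11, v, y), (40, 36, 28, 24, q, c), (40, 36, 28, 24, v, y), (40, 36, 28, 27, q, c), (40, 36, 28, 27, v, y)}
Selection B ≠ 11: {(22, 20, 7, 26, s, n), (22, 32, 30, 26, s, n), (40, 36, 28, 24, q, c), (40, 36, 28, 24, v, y), (40, 36, 28, 27, q, c), (40, 36, 28, 27, v, y)}
Keep only column(s) F, E, G (2 duplicate(s) eliminated): {(c, 36, 40), (n, 20, 22), (n, 32, 22), (y, 36, 40)}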